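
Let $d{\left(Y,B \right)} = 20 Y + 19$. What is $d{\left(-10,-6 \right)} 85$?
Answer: $-15385$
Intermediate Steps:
$d{\left(Y,B \right)} = 19 + 20 Y$
$d{\left(-10,-6 \right)} 85 = \left(19 + 20 \left(-10\right)\right) 85 = \left(19 - 200\right) 85 = \left(-181\right) 85 = -15385$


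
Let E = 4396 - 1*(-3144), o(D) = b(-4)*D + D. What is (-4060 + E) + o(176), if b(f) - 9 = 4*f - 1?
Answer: 2248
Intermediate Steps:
b(f) = 8 + 4*f (b(f) = 9 + (4*f - 1) = 9 + (-1 + 4*f) = 8 + 4*f)
o(D) = -7*D (o(D) = (8 + 4*(-4))*D + D = (8 - 16)*D + D = -8*D + D = -7*D)
E = 7540 (E = 4396 + 3144 = 7540)
(-4060 + E) + o(176) = (-4060 + 7540) - 7*176 = 3480 - 1232 = 2248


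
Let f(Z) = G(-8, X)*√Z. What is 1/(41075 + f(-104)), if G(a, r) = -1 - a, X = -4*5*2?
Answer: 41075/1687160721 - 14*I*√26/1687160721 ≈ 2.4346e-5 - 4.2311e-8*I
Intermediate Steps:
X = -40 (X = -20*2 = -40)
f(Z) = 7*√Z (f(Z) = (-1 - 1*(-8))*√Z = (-1 + 8)*√Z = 7*√Z)
1/(41075 + f(-104)) = 1/(41075 + 7*√(-104)) = 1/(41075 + 7*(2*I*√26)) = 1/(41075 + 14*I*√26)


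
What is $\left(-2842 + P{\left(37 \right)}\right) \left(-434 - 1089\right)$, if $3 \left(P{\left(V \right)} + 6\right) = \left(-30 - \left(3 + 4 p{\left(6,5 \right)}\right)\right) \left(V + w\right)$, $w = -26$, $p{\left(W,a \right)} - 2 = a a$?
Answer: $5124895$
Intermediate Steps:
$p{\left(W,a \right)} = 2 + a^{2}$ ($p{\left(W,a \right)} = 2 + a a = 2 + a^{2}$)
$P{\left(V \right)} = 1216 - 47 V$ ($P{\left(V \right)} = -6 + \frac{\left(-30 - \left(3 + 4 \left(2 + 5^{2}\right)\right)\right) \left(V - 26\right)}{3} = -6 + \frac{\left(-30 - \left(3 + 4 \left(2 + 25\right)\right)\right) \left(-26 + V\right)}{3} = -6 + \frac{\left(-30 - 111\right) \left(-26 + V\right)}{3} = -6 + \frac{\left(-141\right) \left(-26 + V\right)}{3} = -6 + \frac{3666 - 141 V}{3} = -6 - \left(-1222 + 47 V\right) = 1216 - 47 V$)
$\left(-2842 + P{\left(37 \right)}\right) \left(-434 - 1089\right) = \left(-2842 + \left(1216 - 1739\right)\right) \left(-434 - 1089\right) = \left(-2842 + \left(1216 - 1739\right)\right) \left(-1523\right) = \left(-2842 - 523\right) \left(-1523\right) = \left(-3365\right) \left(-1523\right) = 5124895$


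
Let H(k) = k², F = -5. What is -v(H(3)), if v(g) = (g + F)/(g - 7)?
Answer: -2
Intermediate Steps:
v(g) = (-5 + g)/(-7 + g) (v(g) = (g - 5)/(g - 7) = (-5 + g)/(-7 + g))
-v(H(3)) = -(-5 + 3²)/(-7 + 3²) = -(-5 + 9)/(-7 + 9) = -4/2 = -1*2 = -2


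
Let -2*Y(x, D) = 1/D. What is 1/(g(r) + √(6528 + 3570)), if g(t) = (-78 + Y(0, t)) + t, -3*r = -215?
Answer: 10550910/16737185759 + 4992300*√1122/16737185759 ≈ 0.010622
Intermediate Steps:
Y(x, D) = -1/(2*D)
r = 215/3 (r = -⅓*(-215) = 215/3 ≈ 71.667)
g(t) = -78 + t - 1/(2*t) (g(t) = (-78 - 1/(2*t)) + t = -78 + t - 1/(2*t))
1/(g(r) + √(6528 + 3570)) = 1/((-78 + 215/3 - 1/(2*215/3)) + √(6528 + 3570)) = 1/((-78 + 215/3 - ½*3/215) + √10098) = 1/((-78 + 215/3 - 3/430) + 3*√1122) = 1/(-8179/1290 + 3*√1122)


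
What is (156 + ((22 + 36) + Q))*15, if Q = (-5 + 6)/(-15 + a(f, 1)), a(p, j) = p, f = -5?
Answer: 12837/4 ≈ 3209.3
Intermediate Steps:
Q = -1/20 (Q = (-5 + 6)/(-15 - 5) = 1/(-20) = 1*(-1/20) = -1/20 ≈ -0.050000)
(156 + ((22 + 36) + Q))*15 = (156 + ((22 + 36) - 1/20))*15 = (156 + (58 - 1/20))*15 = (156 + 1159/20)*15 = (4279/20)*15 = 12837/4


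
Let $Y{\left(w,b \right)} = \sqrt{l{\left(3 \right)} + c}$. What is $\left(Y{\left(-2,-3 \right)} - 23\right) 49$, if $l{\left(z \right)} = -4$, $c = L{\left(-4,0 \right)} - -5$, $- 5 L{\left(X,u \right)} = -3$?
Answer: $-1127 + \frac{98 \sqrt{10}}{5} \approx -1065.0$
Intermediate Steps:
$L{\left(X,u \right)} = \frac{3}{5}$ ($L{\left(X,u \right)} = \left(- \frac{1}{5}\right) \left(-3\right) = \frac{3}{5}$)
$c = \frac{28}{5}$ ($c = \frac{3}{5} - -5 = \frac{3}{5} + 5 = \frac{28}{5} \approx 5.6$)
$Y{\left(w,b \right)} = \frac{2 \sqrt{10}}{5}$ ($Y{\left(w,b \right)} = \sqrt{-4 + \frac{28}{5}} = \sqrt{\frac{8}{5}} = \frac{2 \sqrt{10}}{5}$)
$\left(Y{\left(-2,-3 \right)} - 23\right) 49 = \left(\frac{2 \sqrt{10}}{5} - 23\right) 49 = \left(-23 + \frac{2 \sqrt{10}}{5}\right) 49 = -1127 + \frac{98 \sqrt{10}}{5}$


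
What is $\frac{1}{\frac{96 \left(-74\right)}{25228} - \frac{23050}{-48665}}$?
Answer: $\frac{61386031}{11789462} \approx 5.2069$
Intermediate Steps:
$\frac{1}{\frac{96 \left(-74\right)}{25228} - \frac{23050}{-48665}} = \frac{1}{\left(-7104\right) \frac{1}{25228} - - \frac{4610}{9733}} = \frac{1}{- \frac{1776}{6307} + \frac{4610}{9733}} = \frac{1}{\frac{11789462}{61386031}} = \frac{61386031}{11789462}$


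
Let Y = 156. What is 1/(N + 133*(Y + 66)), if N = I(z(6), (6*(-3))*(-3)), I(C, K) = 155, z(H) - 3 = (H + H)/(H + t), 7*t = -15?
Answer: 1/29681 ≈ 3.3692e-5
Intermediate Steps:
t = -15/7 (t = (⅐)*(-15) = -15/7 ≈ -2.1429)
z(H) = 3 + 2*H/(-15/7 + H) (z(H) = 3 + (H + H)/(H - 15/7) = 3 + (2*H)/(-15/7 + H) = 3 + 2*H/(-15/7 + H))
N = 155
1/(N + 133*(Y + 66)) = 1/(155 + 133*(156 + 66)) = 1/(155 + 133*222) = 1/(155 + 29526) = 1/29681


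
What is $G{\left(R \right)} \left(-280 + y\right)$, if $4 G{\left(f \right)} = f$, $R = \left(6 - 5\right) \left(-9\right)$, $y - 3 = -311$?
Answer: $1323$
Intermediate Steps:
$y = -308$ ($y = 3 - 311 = -308$)
$R = -9$ ($R = 1 \left(-9\right) = -9$)
$G{\left(f \right)} = \frac{f}{4}$
$G{\left(R \right)} \left(-280 + y\right) = \frac{1}{4} \left(-9\right) \left(-280 - 308\right) = \left(- \frac{9}{4}\right) \left(-588\right) = 1323$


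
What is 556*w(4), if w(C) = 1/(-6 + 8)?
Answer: 278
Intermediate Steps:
w(C) = ½ (w(C) = 1/2 = ½)
556*w(4) = 556*(½) = 278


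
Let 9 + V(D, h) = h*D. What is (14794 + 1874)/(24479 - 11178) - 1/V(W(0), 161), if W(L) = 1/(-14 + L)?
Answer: 709990/545341 ≈ 1.3019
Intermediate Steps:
V(D, h) = -9 + D*h (V(D, h) = -9 + h*D = -9 + D*h)
(14794 + 1874)/(24479 - 11178) - 1/V(W(0), 161) = (14794 + 1874)/(24479 - 11178) - 1/(-9 + 161/(-14 + 0)) = 16668/13301 - 1/(-9 + 161/(-14)) = 16668*(1/13301) - 1/(-9 - 1/14*161) = 16668/13301 - 1/(-9 - 23/2) = 16668/13301 - 1/(-41/2) = 16668/13301 - 1*(-2/41) = 16668/13301 + 2/41 = 709990/545341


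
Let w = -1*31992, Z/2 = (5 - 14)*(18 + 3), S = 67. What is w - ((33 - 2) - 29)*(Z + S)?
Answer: -31370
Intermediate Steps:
Z = -378 (Z = 2*((5 - 14)*(18 + 3)) = 2*(-9*21) = 2*(-189) = -378)
w = -31992
w - ((33 - 2) - 29)*(Z + S) = -31992 - ((33 - 2) - 29)*(-378 + 67) = -31992 - (31 - 29)*(-311) = -31992 - 2*(-311) = -31992 - 1*(-622) = -31992 + 622 = -31370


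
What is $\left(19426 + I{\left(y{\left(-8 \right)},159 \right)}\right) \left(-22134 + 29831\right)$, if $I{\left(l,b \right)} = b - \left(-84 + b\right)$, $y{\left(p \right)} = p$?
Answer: $150168470$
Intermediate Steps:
$I{\left(l,b \right)} = 84$
$\left(19426 + I{\left(y{\left(-8 \right)},159 \right)}\right) \left(-22134 + 29831\right) = \left(19426 + 84\right) \left(-22134 + 29831\right) = 19510 \cdot 7697 = 150168470$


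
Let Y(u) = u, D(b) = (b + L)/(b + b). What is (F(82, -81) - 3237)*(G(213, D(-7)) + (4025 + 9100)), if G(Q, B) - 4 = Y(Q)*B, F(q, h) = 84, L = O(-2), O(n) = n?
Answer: -585584619/14 ≈ -4.1827e+7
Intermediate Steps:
L = -2
D(b) = (-2 + b)/(2*b) (D(b) = (b - 2)/(b + b) = (-2 + b)/((2*b)) = (-2 + b)*(1/(2*b)) = (-2 + b)/(2*b))
G(Q, B) = 4 + B*Q (G(Q, B) = 4 + Q*B = 4 + B*Q)
(F(82, -81) - 3237)*(G(213, D(-7)) + (4025 + 9100)) = (84 - 3237)*((4 + ((½)*(-2 - 7)/(-7))*213) + (4025 + 9100)) = -3153*((4 + ((½)*(-⅐)*(-9))*213) + 13125) = -3153*((4 + (9/14)*213) + 13125) = -3153*((4 + 1917/14) + 13125) = -3153*(1973/14 + 13125) = -3153*185723/14 = -585584619/14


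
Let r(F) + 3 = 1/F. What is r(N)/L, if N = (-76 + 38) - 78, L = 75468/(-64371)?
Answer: 7488493/2918096 ≈ 2.5662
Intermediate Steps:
L = -25156/21457 (L = 75468*(-1/64371) = -25156/21457 ≈ -1.1724)
N = -116 (N = -38 - 78 = -116)
r(F) = -3 + 1/F
r(N)/L = (-3 + 1/(-116))/(-25156/21457) = (-3 - 1/116)*(-21457/25156) = -349/116*(-21457/25156) = 7488493/2918096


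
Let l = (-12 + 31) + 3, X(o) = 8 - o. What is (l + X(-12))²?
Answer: 1764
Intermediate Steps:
l = 22 (l = 19 + 3 = 22)
(l + X(-12))² = (22 + (8 - 1*(-12)))² = (22 + (8 + 12))² = (22 + 20)² = 42² = 1764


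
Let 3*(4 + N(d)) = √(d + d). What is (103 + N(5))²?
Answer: (297 + √10)²/9 ≈ 10011.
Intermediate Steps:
N(d) = -4 + √2*√d/3 (N(d) = -4 + √(d + d)/3 = -4 + √(2*d)/3 = -4 + (√2*√d)/3 = -4 + √2*√d/3)
(103 + N(5))² = (103 + (-4 + √2*√5/3))² = (103 + (-4 + √10/3))² = (99 + √10/3)²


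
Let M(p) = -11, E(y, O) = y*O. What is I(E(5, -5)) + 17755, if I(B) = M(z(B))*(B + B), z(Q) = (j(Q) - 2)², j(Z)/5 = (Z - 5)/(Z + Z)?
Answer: 18305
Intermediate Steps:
j(Z) = 5*(-5 + Z)/(2*Z) (j(Z) = 5*((Z - 5)/(Z + Z)) = 5*((-5 + Z)/((2*Z))) = 5*((-5 + Z)*(1/(2*Z))) = 5*((-5 + Z)/(2*Z)) = 5*(-5 + Z)/(2*Z))
E(y, O) = O*y
z(Q) = (-2 + 5*(-5 + Q)/(2*Q))² (z(Q) = (5*(-5 + Q)/(2*Q) - 2)² = (-2 + 5*(-5 + Q)/(2*Q))²)
I(B) = -22*B (I(B) = -11*(B + B) = -22*B)
I(E(5, -5)) + 17755 = -(-110)*5 + 17755 = -22*(-25) + 17755 = 550 + 17755 = 18305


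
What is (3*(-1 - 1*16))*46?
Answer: -2346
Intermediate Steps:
(3*(-1 - 1*16))*46 = (3*(-1 - 16))*46 = (3*(-17))*46 = -51*46 = -2346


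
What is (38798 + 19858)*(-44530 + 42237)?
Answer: -134498208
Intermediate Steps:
(38798 + 19858)*(-44530 + 42237) = 58656*(-2293) = -134498208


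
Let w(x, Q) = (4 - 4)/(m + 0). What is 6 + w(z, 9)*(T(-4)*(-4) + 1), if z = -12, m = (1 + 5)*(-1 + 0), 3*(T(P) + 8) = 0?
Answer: 6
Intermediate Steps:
T(P) = -8 (T(P) = -8 + (1/3)*0 = -8 + 0 = -8)
m = -6 (m = 6*(-1) = -6)
w(x, Q) = 0 (w(x, Q) = (4 - 4)/(-6 + 0) = 0/(-6) = 0*(-1/6) = 0)
6 + w(z, 9)*(T(-4)*(-4) + 1) = 6 + 0*(-8*(-4) + 1) = 6 + 0*(32 + 1) = 6 + 0*33 = 6 + 0 = 6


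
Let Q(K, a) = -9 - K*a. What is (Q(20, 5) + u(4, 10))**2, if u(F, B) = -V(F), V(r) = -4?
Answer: 11025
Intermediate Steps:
Q(K, a) = -9 - K*a
u(F, B) = 4 (u(F, B) = -1*(-4) = 4)
(Q(20, 5) + u(4, 10))**2 = ((-9 - 1*20*5) + 4)**2 = ((-9 - 100) + 4)**2 = (-109 + 4)**2 = (-105)**2 = 11025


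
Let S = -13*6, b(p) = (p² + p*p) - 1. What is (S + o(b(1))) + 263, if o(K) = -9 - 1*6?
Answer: 170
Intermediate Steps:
b(p) = -1 + 2*p² (b(p) = (p² + p²) - 1 = 2*p² - 1 = -1 + 2*p²)
o(K) = -15 (o(K) = -9 - 6 = -15)
S = -78
(S + o(b(1))) + 263 = (-78 - 15) + 263 = -93 + 263 = 170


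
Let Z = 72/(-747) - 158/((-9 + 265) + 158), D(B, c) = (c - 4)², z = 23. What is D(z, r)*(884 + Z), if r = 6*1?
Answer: 60719164/17181 ≈ 3534.1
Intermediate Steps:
r = 6
D(B, c) = (-4 + c)²
Z = -8213/17181 (Z = 72*(-1/747) - 158/(256 + 158) = -8/83 - 158/414 = -8/83 - 158*1/414 = -8/83 - 79/207 = -8213/17181 ≈ -0.47803)
D(z, r)*(884 + Z) = (-4 + 6)²*(884 - 8213/17181) = 2²*(15179791/17181) = 4*(15179791/17181) = 60719164/17181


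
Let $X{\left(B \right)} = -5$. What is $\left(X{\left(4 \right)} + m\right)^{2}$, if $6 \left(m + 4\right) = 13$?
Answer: $\frac{1681}{36} \approx 46.694$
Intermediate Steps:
$m = - \frac{11}{6}$ ($m = -4 + \frac{1}{6} \cdot 13 = -4 + \frac{13}{6} = - \frac{11}{6} \approx -1.8333$)
$\left(X{\left(4 \right)} + m\right)^{2} = \left(-5 - \frac{11}{6}\right)^{2} = \left(- \frac{41}{6}\right)^{2} = \frac{1681}{36}$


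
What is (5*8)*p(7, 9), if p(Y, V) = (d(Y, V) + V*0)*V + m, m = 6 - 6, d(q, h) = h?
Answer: 3240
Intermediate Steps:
m = 0 (m = 6 - 1*6 = 6 - 6 = 0)
p(Y, V) = V**2 (p(Y, V) = (V + V*0)*V + 0 = (V + 0)*V + 0 = V*V + 0 = V**2 + 0 = V**2)
(5*8)*p(7, 9) = (5*8)*9**2 = 40*81 = 3240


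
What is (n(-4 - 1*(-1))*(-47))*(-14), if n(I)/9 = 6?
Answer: 35532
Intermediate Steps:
n(I) = 54 (n(I) = 9*6 = 54)
(n(-4 - 1*(-1))*(-47))*(-14) = (54*(-47))*(-14) = -2538*(-14) = 35532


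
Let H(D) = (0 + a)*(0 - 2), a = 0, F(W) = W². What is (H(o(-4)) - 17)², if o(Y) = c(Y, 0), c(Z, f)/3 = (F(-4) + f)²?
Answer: 289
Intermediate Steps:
c(Z, f) = 3*(16 + f)² (c(Z, f) = 3*((-4)² + f)² = 3*(16 + f)²)
o(Y) = 768 (o(Y) = 3*(16 + 0)² = 3*16² = 3*256 = 768)
H(D) = 0 (H(D) = (0 + 0)*(0 - 2) = 0*(-2) = 0)
(H(o(-4)) - 17)² = (0 - 17)² = (-17)² = 289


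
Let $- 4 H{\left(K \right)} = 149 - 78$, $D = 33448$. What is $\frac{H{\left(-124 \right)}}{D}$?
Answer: $- \frac{71}{133792} \approx -0.00053067$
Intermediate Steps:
$H{\left(K \right)} = - \frac{71}{4}$ ($H{\left(K \right)} = - \frac{149 - 78}{4} = \left(- \frac{1}{4}\right) 71 = - \frac{71}{4}$)
$\frac{H{\left(-124 \right)}}{D} = - \frac{71}{4 \cdot 33448} = \left(- \frac{71}{4}\right) \frac{1}{33448} = - \frac{71}{133792}$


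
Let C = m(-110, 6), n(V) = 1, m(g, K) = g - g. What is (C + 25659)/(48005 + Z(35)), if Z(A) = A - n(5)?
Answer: 8553/16013 ≈ 0.53413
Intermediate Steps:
m(g, K) = 0
Z(A) = -1 + A (Z(A) = A - 1*1 = A - 1 = -1 + A)
C = 0
(C + 25659)/(48005 + Z(35)) = (0 + 25659)/(48005 + (-1 + 35)) = 25659/(48005 + 34) = 25659/48039 = 25659*(1/48039) = 8553/16013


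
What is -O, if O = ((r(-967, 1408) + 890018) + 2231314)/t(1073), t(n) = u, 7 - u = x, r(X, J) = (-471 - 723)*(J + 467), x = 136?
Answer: 294194/43 ≈ 6841.7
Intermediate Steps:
r(X, J) = -557598 - 1194*J (r(X, J) = -1194*(467 + J) = -557598 - 1194*J)
u = -129 (u = 7 - 1*136 = 7 - 136 = -129)
t(n) = -129
O = -294194/43 (O = (((-557598 - 1194*1408) + 890018) + 2231314)/(-129) = (((-557598 - 1681152) + 890018) + 2231314)*(-1/129) = ((-2238750 + 890018) + 2231314)*(-1/129) = (-1348732 + 2231314)*(-1/129) = 882582*(-1/129) = -294194/43 ≈ -6841.7)
-O = -1*(-294194/43) = 294194/43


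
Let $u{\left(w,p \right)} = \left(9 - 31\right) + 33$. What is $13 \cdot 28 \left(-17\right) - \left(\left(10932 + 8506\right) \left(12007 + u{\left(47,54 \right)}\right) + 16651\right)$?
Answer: $-233628723$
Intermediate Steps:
$u{\left(w,p \right)} = 11$ ($u{\left(w,p \right)} = -22 + 33 = 11$)
$13 \cdot 28 \left(-17\right) - \left(\left(10932 + 8506\right) \left(12007 + u{\left(47,54 \right)}\right) + 16651\right) = 13 \cdot 28 \left(-17\right) - \left(\left(10932 + 8506\right) \left(12007 + 11\right) + 16651\right) = 364 \left(-17\right) - \left(19438 \cdot 12018 + 16651\right) = -6188 - \left(233605884 + 16651\right) = -6188 - 233622535 = -233628723$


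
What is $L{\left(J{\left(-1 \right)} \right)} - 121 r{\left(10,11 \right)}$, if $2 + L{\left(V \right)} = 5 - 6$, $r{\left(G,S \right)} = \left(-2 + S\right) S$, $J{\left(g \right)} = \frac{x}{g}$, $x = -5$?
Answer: $-11982$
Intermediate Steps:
$J{\left(g \right)} = - \frac{5}{g}$
$r{\left(G,S \right)} = S \left(-2 + S\right)$
$L{\left(V \right)} = -3$ ($L{\left(V \right)} = -2 + \left(5 - 6\right) = -2 - 1 = -3$)
$L{\left(J{\left(-1 \right)} \right)} - 121 r{\left(10,11 \right)} = -3 - 121 \cdot 11 \left(-2 + 11\right) = -3 - 121 \cdot 11 \cdot 9 = -3 - 11979 = -11982$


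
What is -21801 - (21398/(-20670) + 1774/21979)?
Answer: -380918843918/17473305 ≈ -21800.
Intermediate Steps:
-21801 - (21398/(-20670) + 1774/21979) = -21801 - (21398*(-1/20670) + 1774*(1/21979)) = -21801 - (-823/795 + 1774/21979) = -21801 - 1*(-16678387/17473305) = -21801 + 16678387/17473305 = -380918843918/17473305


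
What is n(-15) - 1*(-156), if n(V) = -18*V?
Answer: 426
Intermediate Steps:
n(-15) - 1*(-156) = -18*(-15) - 1*(-156) = 270 + 156 = 426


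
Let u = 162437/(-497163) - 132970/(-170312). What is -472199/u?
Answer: -1537785508622244/1478568991 ≈ -1.0401e+6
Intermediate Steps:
u = 19221396883/42336412428 (u = 162437*(-1/497163) - 132970*(-1/170312) = -162437/497163 + 66485/85156 = 19221396883/42336412428 ≈ 0.45402)
-472199/u = -472199/19221396883/42336412428 = -472199*42336412428/19221396883 = -1537785508622244/1478568991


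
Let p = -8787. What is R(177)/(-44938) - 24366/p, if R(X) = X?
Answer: 364468003/131623402 ≈ 2.7690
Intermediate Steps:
R(177)/(-44938) - 24366/p = 177/(-44938) - 24366/(-8787) = 177*(-1/44938) - 24366*(-1/8787) = -177/44938 + 8122/2929 = 364468003/131623402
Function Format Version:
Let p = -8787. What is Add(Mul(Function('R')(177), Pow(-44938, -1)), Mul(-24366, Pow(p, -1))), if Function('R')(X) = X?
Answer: Rational(364468003, 131623402) ≈ 2.7690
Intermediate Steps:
Add(Mul(Function('R')(177), Pow(-44938, -1)), Mul(-24366, Pow(p, -1))) = Add(Mul(177, Pow(-44938, -1)), Mul(-24366, Pow(-8787, -1))) = Add(Mul(177, Rational(-1, 44938)), Mul(-24366, Rational(-1, 8787))) = Add(Rational(-177, 44938), Rational(8122, 2929)) = Rational(364468003, 131623402)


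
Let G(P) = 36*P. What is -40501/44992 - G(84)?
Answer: -136096309/44992 ≈ -3024.9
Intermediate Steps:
-40501/44992 - G(84) = -40501/44992 - 36*84 = -40501*1/44992 - 1*3024 = -40501/44992 - 3024 = -136096309/44992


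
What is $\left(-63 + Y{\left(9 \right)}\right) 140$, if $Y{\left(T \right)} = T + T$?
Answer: $-6300$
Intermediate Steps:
$Y{\left(T \right)} = 2 T$
$\left(-63 + Y{\left(9 \right)}\right) 140 = \left(-63 + 2 \cdot 9\right) 140 = \left(-63 + 18\right) 140 = \left(-45\right) 140 = -6300$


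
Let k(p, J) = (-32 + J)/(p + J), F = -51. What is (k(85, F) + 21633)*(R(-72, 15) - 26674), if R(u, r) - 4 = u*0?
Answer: -9807079065/17 ≈ -5.7689e+8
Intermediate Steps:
R(u, r) = 4 (R(u, r) = 4 + u*0 = 4 + 0 = 4)
k(p, J) = (-32 + J)/(J + p)
(k(85, F) + 21633)*(R(-72, 15) - 26674) = ((-32 - 51)/(-51 + 85) + 21633)*(4 - 26674) = (-83/34 + 21633)*(-26670) = (735439/34)*(-26670) = -9807079065/17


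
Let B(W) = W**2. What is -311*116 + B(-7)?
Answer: -36027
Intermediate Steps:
-311*116 + B(-7) = -311*116 + (-7)**2 = -36076 + 49 = -36027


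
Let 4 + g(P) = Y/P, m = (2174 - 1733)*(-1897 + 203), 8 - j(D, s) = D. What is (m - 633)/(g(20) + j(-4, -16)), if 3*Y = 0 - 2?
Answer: -22430610/239 ≈ -93852.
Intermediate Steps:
j(D, s) = 8 - D
m = -747054 (m = 441*(-1694) = -747054)
Y = -⅔ (Y = (0 - 2)/3 = (⅓)*(-2) = -⅔ ≈ -0.66667)
g(P) = -4 - 2/(3*P)
(m - 633)/(g(20) + j(-4, -16)) = (-747054 - 633)/((-4 - ⅔/20) + (8 - 1*(-4))) = -747687/((-4 - ⅔*1/20) + (8 + 4)) = -747687/((-4 - 1/30) + 12) = -747687/(-121/30 + 12) = -747687/239/30 = -747687*30/239 = -22430610/239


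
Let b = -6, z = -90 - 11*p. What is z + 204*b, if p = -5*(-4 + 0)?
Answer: -1534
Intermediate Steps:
p = 20 (p = -5*(-4) = 20)
z = -310 (z = -90 - 11*20 = -90 - 220 = -310)
z + 204*b = -310 + 204*(-6) = -310 - 1224 = -1534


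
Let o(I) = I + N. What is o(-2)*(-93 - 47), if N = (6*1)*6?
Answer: -4760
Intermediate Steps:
N = 36 (N = 6*6 = 36)
o(I) = 36 + I (o(I) = I + 36 = 36 + I)
o(-2)*(-93 - 47) = (36 - 2)*(-93 - 47) = 34*(-140) = -4760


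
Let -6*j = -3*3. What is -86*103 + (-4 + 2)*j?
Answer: -8861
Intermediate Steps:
j = 3/2 (j = -(-1)*3/2 = -1/6*(-9) = 3/2 ≈ 1.5000)
-86*103 + (-4 + 2)*j = -86*103 + (-4 + 2)*(3/2) = -8858 - 2*3/2 = -8858 - 3 = -8861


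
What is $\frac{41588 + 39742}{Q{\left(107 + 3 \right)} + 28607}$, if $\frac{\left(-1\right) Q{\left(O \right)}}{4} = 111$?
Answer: $\frac{81330}{28163} \approx 2.8878$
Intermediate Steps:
$Q{\left(O \right)} = -444$ ($Q{\left(O \right)} = \left(-4\right) 111 = -444$)
$\frac{41588 + 39742}{Q{\left(107 + 3 \right)} + 28607} = \frac{41588 + 39742}{-444 + 28607} = \frac{81330}{28163}$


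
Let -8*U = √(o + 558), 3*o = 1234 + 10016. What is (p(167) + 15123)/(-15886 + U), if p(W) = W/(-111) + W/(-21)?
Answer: -2984845449248/3137400793443 + 46972892*√1077/3137400793443 ≈ -0.95088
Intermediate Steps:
o = 3750 (o = (1234 + 10016)/3 = (⅓)*11250 = 3750)
p(W) = -44*W/777 (p(W) = W*(-1/111) + W*(-1/21) = -W/111 - W/21 = -44*W/777)
U = -√1077/4 (U = -√(3750 + 558)/8 = -√1077/4 ≈ -8.2044)
(p(167) + 15123)/(-15886 + U) = (-44/777*167 + 15123)/(-15886 - √1077/4) = (-7348/777 + 15123)/(-15886 - √1077/4) = 11743223/(777*(-15886 - √1077/4))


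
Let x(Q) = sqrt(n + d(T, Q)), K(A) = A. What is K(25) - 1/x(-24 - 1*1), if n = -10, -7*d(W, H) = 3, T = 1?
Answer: 25 + I*sqrt(511)/73 ≈ 25.0 + 0.30966*I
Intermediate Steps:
d(W, H) = -3/7 (d(W, H) = -1/7*3 = -3/7)
x(Q) = I*sqrt(511)/7 (x(Q) = sqrt(-10 - 3/7) = sqrt(-73/7) = I*sqrt(511)/7)
K(25) - 1/x(-24 - 1*1) = 25 - 1/(I*sqrt(511)/7) = 25 - (-1)*I*sqrt(511)/73 = 25 + I*sqrt(511)/73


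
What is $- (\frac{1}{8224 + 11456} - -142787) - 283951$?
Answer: $- \frac{8398203841}{19680} \approx -4.2674 \cdot 10^{5}$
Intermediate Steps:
$- (\frac{1}{8224 + 11456} - -142787) - 283951 = - (\frac{1}{19680} + 142787) - 283951 = \left(-1\right) \frac{2810048161}{19680} - 283951 = - \frac{2810048161}{19680} - 283951 = - \frac{8398203841}{19680}$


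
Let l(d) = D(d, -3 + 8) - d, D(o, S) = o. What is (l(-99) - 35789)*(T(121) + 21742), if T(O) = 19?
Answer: -778804429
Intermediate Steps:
l(d) = 0 (l(d) = d - d = 0)
(l(-99) - 35789)*(T(121) + 21742) = (0 - 35789)*(19 + 21742) = -35789*21761 = -778804429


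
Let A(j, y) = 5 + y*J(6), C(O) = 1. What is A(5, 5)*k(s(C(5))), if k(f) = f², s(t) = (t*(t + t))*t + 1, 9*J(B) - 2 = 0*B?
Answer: 55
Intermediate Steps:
J(B) = 2/9 (J(B) = 2/9 + (0*B)/9 = 2/9 + (⅑)*0 = 2/9 + 0 = 2/9)
A(j, y) = 5 + 2*y/9 (A(j, y) = 5 + y*(2/9) = 5 + 2*y/9)
s(t) = 1 + 2*t³ (s(t) = (t*(2*t))*t + 1 = (2*t²)*t + 1 = 2*t³ + 1 = 1 + 2*t³)
A(5, 5)*k(s(C(5))) = (5 + (2/9)*5)*(1 + 2*1³)² = (5 + 10/9)*(1 + 2*1)² = 55*(1 + 2)²/9 = (55/9)*3² = (55/9)*9 = 55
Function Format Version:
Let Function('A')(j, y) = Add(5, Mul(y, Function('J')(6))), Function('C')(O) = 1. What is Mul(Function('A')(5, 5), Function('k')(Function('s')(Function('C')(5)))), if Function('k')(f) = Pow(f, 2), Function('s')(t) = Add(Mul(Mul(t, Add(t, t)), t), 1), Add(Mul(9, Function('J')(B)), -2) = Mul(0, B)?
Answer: 55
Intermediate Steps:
Function('J')(B) = Rational(2, 9) (Function('J')(B) = Add(Rational(2, 9), Mul(Rational(1, 9), Mul(0, B))) = Add(Rational(2, 9), Mul(Rational(1, 9), 0)) = Add(Rational(2, 9), 0) = Rational(2, 9))
Function('A')(j, y) = Add(5, Mul(Rational(2, 9), y)) (Function('A')(j, y) = Add(5, Mul(y, Rational(2, 9))) = Add(5, Mul(Rational(2, 9), y)))
Function('s')(t) = Add(1, Mul(2, Pow(t, 3))) (Function('s')(t) = Add(Mul(Mul(t, Mul(2, t)), t), 1) = Add(Mul(Mul(2, Pow(t, 2)), t), 1) = Add(Mul(2, Pow(t, 3)), 1) = Add(1, Mul(2, Pow(t, 3))))
Mul(Function('A')(5, 5), Function('k')(Function('s')(Function('C')(5)))) = Mul(Add(5, Mul(Rational(2, 9), 5)), Pow(Add(1, Mul(2, Pow(1, 3))), 2)) = Mul(Add(5, Rational(10, 9)), Pow(Add(1, Mul(2, 1)), 2)) = Mul(Rational(55, 9), Pow(Add(1, 2), 2)) = Mul(Rational(55, 9), Pow(3, 2)) = Mul(Rational(55, 9), 9) = 55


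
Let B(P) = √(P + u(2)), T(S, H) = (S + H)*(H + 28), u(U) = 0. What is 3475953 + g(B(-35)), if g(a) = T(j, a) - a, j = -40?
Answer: 3474798 - 13*I*√35 ≈ 3.4748e+6 - 76.909*I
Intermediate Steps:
T(S, H) = (28 + H)*(H + S) (T(S, H) = (H + S)*(28 + H) = (28 + H)*(H + S))
B(P) = √P (B(P) = √(P + 0) = √P)
g(a) = -1120 + a² - 13*a (g(a) = (a² + 28*a + 28*(-40) + a*(-40)) - a = (a² + 28*a - 1120 - 40*a) - a = (-1120 + a² - 12*a) - a = -1120 + a² - 13*a)
3475953 + g(B(-35)) = 3475953 + (-1120 + (√(-35))² - 13*I*√35) = 3475953 + (-1120 + (I*√35)² - 13*I*√35) = 3475953 + (-1120 - 35 - 13*I*√35) = 3475953 + (-1155 - 13*I*√35) = 3474798 - 13*I*√35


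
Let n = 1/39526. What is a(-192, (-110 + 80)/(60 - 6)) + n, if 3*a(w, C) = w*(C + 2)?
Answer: -32885623/355734 ≈ -92.444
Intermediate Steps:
n = 1/39526 ≈ 2.5300e-5
a(w, C) = w*(2 + C)/3 (a(w, C) = (w*(C + 2))/3 = (w*(2 + C))/3 = w*(2 + C)/3)
a(-192, (-110 + 80)/(60 - 6)) + n = (1/3)*(-192)*(2 + (-110 + 80)/(60 - 6)) + 1/39526 = (1/3)*(-192)*(2 - 30/54) + 1/39526 = (1/3)*(-192)*(2 - 30*1/54) + 1/39526 = (1/3)*(-192)*(2 - 5/9) + 1/39526 = (1/3)*(-192)*(13/9) + 1/39526 = -832/9 + 1/39526 = -32885623/355734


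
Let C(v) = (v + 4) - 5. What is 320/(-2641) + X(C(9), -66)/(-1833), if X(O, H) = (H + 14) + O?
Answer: -470356/4840953 ≈ -0.097162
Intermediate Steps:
C(v) = -1 + v (C(v) = (4 + v) - 5 = -1 + v)
X(O, H) = 14 + H + O (X(O, H) = (14 + H) + O = 14 + H + O)
320/(-2641) + X(C(9), -66)/(-1833) = 320/(-2641) + (14 - 66 + (-1 + 9))/(-1833) = 320*(-1/2641) + (14 - 66 + 8)*(-1/1833) = -320/2641 - 44*(-1/1833) = -320/2641 + 44/1833 = -470356/4840953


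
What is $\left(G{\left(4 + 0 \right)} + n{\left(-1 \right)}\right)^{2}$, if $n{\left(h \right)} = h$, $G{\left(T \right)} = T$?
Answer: $9$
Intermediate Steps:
$\left(G{\left(4 + 0 \right)} + n{\left(-1 \right)}\right)^{2} = \left(\left(4 + 0\right) - 1\right)^{2} = \left(4 - 1\right)^{2} = 3^{2} = 9$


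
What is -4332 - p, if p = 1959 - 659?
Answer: -5632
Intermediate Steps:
p = 1300
-4332 - p = -4332 - 1*1300 = -4332 - 1300 = -5632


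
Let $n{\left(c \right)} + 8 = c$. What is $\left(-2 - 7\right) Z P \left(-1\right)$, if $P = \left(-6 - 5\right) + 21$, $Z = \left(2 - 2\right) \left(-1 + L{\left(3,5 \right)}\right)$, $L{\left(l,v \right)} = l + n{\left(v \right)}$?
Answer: $0$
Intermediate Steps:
$n{\left(c \right)} = -8 + c$
$L{\left(l,v \right)} = -8 + l + v$ ($L{\left(l,v \right)} = l + \left(-8 + v\right) = -8 + l + v$)
$Z = 0$ ($Z = \left(2 - 2\right) \left(-1 + \left(-8 + 3 + 5\right)\right) = 0 \left(-1 + 0\right) = 0 \left(-1\right) = 0$)
$P = 10$ ($P = \left(-6 - 5\right) + 21 = -11 + 21 = 10$)
$\left(-2 - 7\right) Z P \left(-1\right) = \left(-2 - 7\right) 0 \cdot 10 \left(-1\right) = \left(-9\right) 0 \cdot 10 \left(-1\right) = 0 \cdot 10 \left(-1\right) = 0 \left(-1\right) = 0$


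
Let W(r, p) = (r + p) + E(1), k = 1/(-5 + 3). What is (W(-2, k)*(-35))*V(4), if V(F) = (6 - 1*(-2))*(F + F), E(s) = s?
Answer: 3360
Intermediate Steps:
V(F) = 16*F (V(F) = (6 + 2)*(2*F) = 8*(2*F) = 16*F)
k = -½ (k = 1/(-2) = -½ ≈ -0.50000)
W(r, p) = 1 + p + r (W(r, p) = (r + p) + 1 = (p + r) + 1 = 1 + p + r)
(W(-2, k)*(-35))*V(4) = ((1 - ½ - 2)*(-35))*(16*4) = -3/2*(-35)*64 = (105/2)*64 = 3360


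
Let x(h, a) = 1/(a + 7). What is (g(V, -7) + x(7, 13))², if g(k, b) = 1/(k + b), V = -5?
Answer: 1/900 ≈ 0.0011111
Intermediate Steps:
x(h, a) = 1/(7 + a)
g(k, b) = 1/(b + k)
(g(V, -7) + x(7, 13))² = (1/(-7 - 5) + 1/(7 + 13))² = (1/(-12) + 1/20)² = (-1/12 + 1/20)² = (-1/30)² = 1/900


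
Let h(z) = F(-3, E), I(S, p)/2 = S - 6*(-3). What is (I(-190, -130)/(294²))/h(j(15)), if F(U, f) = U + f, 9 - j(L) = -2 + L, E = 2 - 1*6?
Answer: 86/151263 ≈ 0.00056855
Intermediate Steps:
E = -4 (E = 2 - 6 = -4)
I(S, p) = 36 + 2*S (I(S, p) = 2*(S - 6*(-3)) = 2*(S + 18) = 2*(18 + S) = 36 + 2*S)
j(L) = 11 - L (j(L) = 9 - (-2 + L) = 9 + (2 - L) = 11 - L)
h(z) = -7 (h(z) = -3 - 4 = -7)
(I(-190, -130)/(294²))/h(j(15)) = ((36 + 2*(-190))/(294²))/(-7) = ((36 - 380)/86436)*(-⅐) = -344*1/86436*(-⅐) = -86/21609*(-⅐) = 86/151263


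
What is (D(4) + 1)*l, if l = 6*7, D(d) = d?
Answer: 210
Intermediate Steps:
l = 42
(D(4) + 1)*l = (4 + 1)*42 = 5*42 = 210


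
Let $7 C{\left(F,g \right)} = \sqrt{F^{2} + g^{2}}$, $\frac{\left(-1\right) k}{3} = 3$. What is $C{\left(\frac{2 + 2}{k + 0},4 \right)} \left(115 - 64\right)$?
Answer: $\frac{68 \sqrt{82}}{21} \approx 29.322$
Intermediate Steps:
$k = -9$ ($k = \left(-3\right) 3 = -9$)
$C{\left(F,g \right)} = \frac{\sqrt{F^{2} + g^{2}}}{7}$
$C{\left(\frac{2 + 2}{k + 0},4 \right)} \left(115 - 64\right) = \frac{\sqrt{\left(\frac{2 + 2}{-9 + 0}\right)^{2} + 4^{2}}}{7} \left(115 - 64\right) = \frac{\sqrt{\left(\frac{4}{-9}\right)^{2} + 16}}{7} \left(115 - 64\right) = \frac{\sqrt{\left(4 \left(- \frac{1}{9}\right)\right)^{2} + 16}}{7} \cdot 51 = \frac{\sqrt{\left(- \frac{4}{9}\right)^{2} + 16}}{7} \cdot 51 = \frac{\sqrt{\frac{16}{81} + 16}}{7} \cdot 51 = \frac{\sqrt{\frac{1312}{81}}}{7} \cdot 51 = \frac{\frac{4}{9} \sqrt{82}}{7} \cdot 51 = \frac{4 \sqrt{82}}{63} \cdot 51 = \frac{68 \sqrt{82}}{21}$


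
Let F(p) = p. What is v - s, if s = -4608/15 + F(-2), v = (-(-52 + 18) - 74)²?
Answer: 9546/5 ≈ 1909.2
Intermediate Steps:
v = 1600 (v = (-1*(-34) - 74)² = (34 - 74)² = (-40)² = 1600)
s = -1546/5 (s = -4608/15 - 2 = -48*32/5 - 2 = -1536/5 - 2 = -1546/5 ≈ -309.20)
v - s = 1600 - 1*(-1546/5) = 1600 + 1546/5 = 9546/5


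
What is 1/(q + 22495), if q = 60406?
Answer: 1/82901 ≈ 1.2063e-5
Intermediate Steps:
1/(q + 22495) = 1/(60406 + 22495) = 1/82901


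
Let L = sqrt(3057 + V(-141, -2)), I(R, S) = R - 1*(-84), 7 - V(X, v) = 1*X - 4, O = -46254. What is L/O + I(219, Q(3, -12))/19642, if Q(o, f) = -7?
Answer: 303/19642 - sqrt(3209)/46254 ≈ 0.014201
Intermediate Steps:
V(X, v) = 11 - X (V(X, v) = 7 - (1*X - 4) = 7 - (X - 4) = 7 - (-4 + X) = 7 + (4 - X) = 11 - X)
I(R, S) = 84 + R (I(R, S) = R + 84 = 84 + R)
L = sqrt(3209) (L = sqrt(3057 + (11 - 1*(-141))) = sqrt(3057 + (11 + 141)) = sqrt(3057 + 152) = sqrt(3209) ≈ 56.648)
L/O + I(219, Q(3, -12))/19642 = sqrt(3209)/(-46254) + (84 + 219)/19642 = sqrt(3209)*(-1/46254) + 303*(1/19642) = -sqrt(3209)/46254 + 303/19642 = 303/19642 - sqrt(3209)/46254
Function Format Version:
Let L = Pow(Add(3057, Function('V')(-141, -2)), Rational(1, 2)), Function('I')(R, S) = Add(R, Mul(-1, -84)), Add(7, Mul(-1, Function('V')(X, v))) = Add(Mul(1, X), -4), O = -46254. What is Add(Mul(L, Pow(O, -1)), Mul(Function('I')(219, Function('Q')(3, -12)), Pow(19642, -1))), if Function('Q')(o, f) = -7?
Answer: Add(Rational(303, 19642), Mul(Rational(-1, 46254), Pow(3209, Rational(1, 2)))) ≈ 0.014201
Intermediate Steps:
Function('V')(X, v) = Add(11, Mul(-1, X)) (Function('V')(X, v) = Add(7, Mul(-1, Add(Mul(1, X), -4))) = Add(7, Mul(-1, Add(X, -4))) = Add(7, Mul(-1, Add(-4, X))) = Add(7, Add(4, Mul(-1, X))) = Add(11, Mul(-1, X)))
Function('I')(R, S) = Add(84, R) (Function('I')(R, S) = Add(R, 84) = Add(84, R))
L = Pow(3209, Rational(1, 2)) (L = Pow(Add(3057, Add(11, Mul(-1, -141))), Rational(1, 2)) = Pow(Add(3057, Add(11, 141)), Rational(1, 2)) = Pow(Add(3057, 152), Rational(1, 2)) = Pow(3209, Rational(1, 2)) ≈ 56.648)
Add(Mul(L, Pow(O, -1)), Mul(Function('I')(219, Function('Q')(3, -12)), Pow(19642, -1))) = Add(Mul(Pow(3209, Rational(1, 2)), Pow(-46254, -1)), Mul(Add(84, 219), Pow(19642, -1))) = Add(Mul(Pow(3209, Rational(1, 2)), Rational(-1, 46254)), Mul(303, Rational(1, 19642))) = Add(Mul(Rational(-1, 46254), Pow(3209, Rational(1, 2))), Rational(303, 19642)) = Add(Rational(303, 19642), Mul(Rational(-1, 46254), Pow(3209, Rational(1, 2))))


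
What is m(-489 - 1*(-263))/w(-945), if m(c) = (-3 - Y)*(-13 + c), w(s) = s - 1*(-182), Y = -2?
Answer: -239/763 ≈ -0.31324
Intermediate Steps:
w(s) = 182 + s (w(s) = s + 182 = 182 + s)
m(c) = 13 - c (m(c) = (-3 - 1*(-2))*(-13 + c) = (-3 + 2)*(-13 + c) = -(-13 + c) = 13 - c)
m(-489 - 1*(-263))/w(-945) = (13 - (-489 - 1*(-263)))/(182 - 945) = (13 - (-489 + 263))/(-763) = (13 - 1*(-226))*(-1/763) = (13 + 226)*(-1/763) = 239*(-1/763) = -239/763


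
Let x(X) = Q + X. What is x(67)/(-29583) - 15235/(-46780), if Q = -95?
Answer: 90401369/276778548 ≈ 0.32662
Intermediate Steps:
x(X) = -95 + X
x(67)/(-29583) - 15235/(-46780) = (-95 + 67)/(-29583) - 15235/(-46780) = -28*(-1/29583) - 15235*(-1/46780) = 28/29583 + 3047/9356 = 90401369/276778548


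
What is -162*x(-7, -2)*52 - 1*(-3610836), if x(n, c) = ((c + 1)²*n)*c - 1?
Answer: 3501324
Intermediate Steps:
x(n, c) = -1 + c*n*(1 + c)² (x(n, c) = ((1 + c)²*n)*c - 1 = (n*(1 + c)²)*c - 1 = c*n*(1 + c)² - 1 = -1 + c*n*(1 + c)²)
-162*x(-7, -2)*52 - 1*(-3610836) = -162*(-1 - 2*(-7)*(1 - 2)²)*52 - 1*(-3610836) = -162*(-1 - 2*(-7)*(-1)²)*52 + 3610836 = -162*(-1 - 2*(-7)*1)*52 + 3610836 = -162*(-1 + 14)*52 + 3610836 = -162*13*52 + 3610836 = -2106*52 + 3610836 = -109512 + 3610836 = 3501324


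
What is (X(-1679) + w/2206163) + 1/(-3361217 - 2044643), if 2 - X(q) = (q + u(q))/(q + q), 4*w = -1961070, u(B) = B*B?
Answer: 10027290873392667/11926208315180 ≈ 840.78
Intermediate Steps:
u(B) = B²
w = -980535/2 (w = (¼)*(-1961070) = -980535/2 ≈ -4.9027e+5)
X(q) = 2 - (q + q²)/(2*q) (X(q) = 2 - (q + q²)/(q + q) = 2 - (q + q²)/(2*q))
(X(-1679) + w/2206163) + 1/(-3361217 - 2044643) = ((3/2 - ½*(-1679)) - 980535/2/2206163) + 1/(-3361217 - 2044643) = ((3/2 + 1679/2) - 980535/2*1/2206163) + 1/(-5405860) = (841 - 980535/4412326) - 1/5405860 = 3709785631/4412326 - 1/5405860 = 10027290873392667/11926208315180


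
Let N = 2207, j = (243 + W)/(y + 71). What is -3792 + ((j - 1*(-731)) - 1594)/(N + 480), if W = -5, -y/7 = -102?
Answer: -7999123857/2109295 ≈ -3792.3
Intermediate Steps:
y = 714 (y = -7*(-102) = 714)
j = 238/785 (j = (243 - 5)/(714 + 71) = 238/785 ≈ 0.30318)
-3792 + ((j - 1*(-731)) - 1594)/(N + 480) = -3792 + ((238/785 - 1*(-731)) - 1594)/(2207 + 480) = -3792 + ((238/785 + 731) - 1594)/2687 = -3792 + (574073/785 - 1594)*(1/2687) = -3792 - 677217/785*1/2687 = -3792 - 677217/2109295 = -7999123857/2109295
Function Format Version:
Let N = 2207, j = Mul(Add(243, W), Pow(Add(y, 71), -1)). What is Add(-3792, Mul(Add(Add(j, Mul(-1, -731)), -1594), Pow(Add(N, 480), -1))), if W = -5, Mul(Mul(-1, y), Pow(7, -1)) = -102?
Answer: Rational(-7999123857, 2109295) ≈ -3792.3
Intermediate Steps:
y = 714 (y = Mul(-7, -102) = 714)
j = Rational(238, 785) (j = Mul(Add(243, -5), Pow(Add(714, 71), -1)) = Mul(238, Pow(785, -1)) = Mul(238, Rational(1, 785)) = Rational(238, 785) ≈ 0.30318)
Add(-3792, Mul(Add(Add(j, Mul(-1, -731)), -1594), Pow(Add(N, 480), -1))) = Add(-3792, Mul(Add(Add(Rational(238, 785), Mul(-1, -731)), -1594), Pow(Add(2207, 480), -1))) = Add(-3792, Mul(Add(Add(Rational(238, 785), 731), -1594), Pow(2687, -1))) = Add(-3792, Mul(Add(Rational(574073, 785), -1594), Rational(1, 2687))) = Add(-3792, Mul(Rational(-677217, 785), Rational(1, 2687))) = Add(-3792, Rational(-677217, 2109295)) = Rational(-7999123857, 2109295)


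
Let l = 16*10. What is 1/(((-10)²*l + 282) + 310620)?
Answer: 1/326902 ≈ 3.0590e-6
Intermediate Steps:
l = 160
1/(((-10)²*l + 282) + 310620) = 1/(((-10)²*160 + 282) + 310620) = 1/((100*160 + 282) + 310620) = 1/((16000 + 282) + 310620) = 1/(16282 + 310620) = 1/326902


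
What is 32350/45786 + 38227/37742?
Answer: 1485607561/864027606 ≈ 1.7194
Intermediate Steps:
32350/45786 + 38227/37742 = 32350*(1/45786) + 38227*(1/37742) = 16175/22893 + 38227/37742 = 1485607561/864027606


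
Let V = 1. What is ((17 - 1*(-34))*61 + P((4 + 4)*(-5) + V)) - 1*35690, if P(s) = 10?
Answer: -32569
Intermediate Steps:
((17 - 1*(-34))*61 + P((4 + 4)*(-5) + V)) - 1*35690 = ((17 - 1*(-34))*61 + 10) - 1*35690 = ((17 + 34)*61 + 10) - 35690 = (51*61 + 10) - 35690 = (3111 + 10) - 35690 = 3121 - 35690 = -32569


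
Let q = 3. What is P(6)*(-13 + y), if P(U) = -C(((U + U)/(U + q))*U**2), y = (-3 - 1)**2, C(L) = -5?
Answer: 15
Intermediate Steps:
y = 16 (y = (-4)**2 = 16)
P(U) = 5 (P(U) = -1*(-5) = 5)
P(6)*(-13 + y) = 5*(-13 + 16) = 5*3 = 15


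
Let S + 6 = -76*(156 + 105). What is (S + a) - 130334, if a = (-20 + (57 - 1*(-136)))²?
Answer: -120247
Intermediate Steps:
a = 29929 (a = (-20 + (57 + 136))² = (-20 + 193)² = 173² = 29929)
S = -19842 (S = -6 - 76*(156 + 105) = -6 - 76*261 = -6 - 19836 = -19842)
(S + a) - 130334 = (-19842 + 29929) - 130334 = 10087 - 130334 = -120247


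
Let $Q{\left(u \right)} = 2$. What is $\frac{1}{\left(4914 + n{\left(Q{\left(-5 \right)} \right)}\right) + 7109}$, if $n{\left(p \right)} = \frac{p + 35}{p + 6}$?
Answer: $\frac{8}{96221} \approx 8.3142 \cdot 10^{-5}$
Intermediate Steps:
$n{\left(p \right)} = \frac{35 + p}{6 + p}$
$\frac{1}{\left(4914 + n{\left(Q{\left(-5 \right)} \right)}\right) + 7109} = \frac{1}{\left(4914 + \frac{35 + 2}{6 + 2}\right) + 7109} = \frac{1}{\left(4914 + \frac{1}{8} \cdot 37\right) + 7109} = \frac{1}{\left(4914 + \frac{37}{8}\right) + 7109} = \frac{1}{\frac{39349}{8} + 7109} = \frac{1}{\frac{96221}{8}} = \frac{8}{96221}$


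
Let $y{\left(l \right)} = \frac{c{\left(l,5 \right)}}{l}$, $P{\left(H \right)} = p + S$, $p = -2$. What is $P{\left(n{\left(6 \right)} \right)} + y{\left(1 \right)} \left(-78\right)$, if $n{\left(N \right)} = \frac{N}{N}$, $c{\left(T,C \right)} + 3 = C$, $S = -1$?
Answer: $-159$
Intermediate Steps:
$c{\left(T,C \right)} = -3 + C$
$n{\left(N \right)} = 1$
$P{\left(H \right)} = -3$ ($P{\left(H \right)} = -2 - 1 = -3$)
$y{\left(l \right)} = \frac{2}{l}$ ($y{\left(l \right)} = \frac{-3 + 5}{l} = \frac{2}{l}$)
$P{\left(n{\left(6 \right)} \right)} + y{\left(1 \right)} \left(-78\right) = -3 + \frac{2}{1} \left(-78\right) = -3 + 2 \cdot 1 \left(-78\right) = -3 + 2 \left(-78\right) = -3 - 156 = -159$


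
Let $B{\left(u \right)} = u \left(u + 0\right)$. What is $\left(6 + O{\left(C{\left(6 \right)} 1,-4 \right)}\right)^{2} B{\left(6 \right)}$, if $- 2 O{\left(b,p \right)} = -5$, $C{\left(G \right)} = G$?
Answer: $2601$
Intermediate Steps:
$B{\left(u \right)} = u^{2}$ ($B{\left(u \right)} = u u = u^{2}$)
$O{\left(b,p \right)} = \frac{5}{2}$ ($O{\left(b,p \right)} = \left(- \frac{1}{2}\right) \left(-5\right) = \frac{5}{2}$)
$\left(6 + O{\left(C{\left(6 \right)} 1,-4 \right)}\right)^{2} B{\left(6 \right)} = \left(6 + \frac{5}{2}\right)^{2} \cdot 6^{2} = \left(\frac{17}{2}\right)^{2} \cdot 36 = \frac{289}{4} \cdot 36 = 2601$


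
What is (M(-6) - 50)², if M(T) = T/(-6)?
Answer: 2401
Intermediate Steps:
M(T) = -T/6 (M(T) = T*(-⅙) = -T/6)
(M(-6) - 50)² = (-⅙*(-6) - 50)² = (1 - 50)² = (-49)² = 2401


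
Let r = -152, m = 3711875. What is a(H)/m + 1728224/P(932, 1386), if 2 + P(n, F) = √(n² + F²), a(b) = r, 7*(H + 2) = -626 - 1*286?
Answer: 801842431148/647169118125 + 216028*√697405/174351 ≈ 1036.0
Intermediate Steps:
H = -926/7 (H = -2 + (-626 - 1*286)/7 = -2 + (-626 - 286)/7 = -2 + (⅐)*(-912) = -2 - 912/7 = -926/7 ≈ -132.29)
a(b) = -152
P(n, F) = -2 + √(F² + n²) (P(n, F) = -2 + √(n² + F²) = -2 + √(F² + n²))
a(H)/m + 1728224/P(932, 1386) = -152/3711875 + 1728224/(-2 + √(1386² + 932²)) = -152*1/3711875 + 1728224/(-2 + √(1920996 + 868624)) = -152/3711875 + 1728224/(-2 + √2789620) = -152/3711875 + 1728224/(-2 + 2*√697405)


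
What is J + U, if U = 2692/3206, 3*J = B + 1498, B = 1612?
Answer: 4989368/4809 ≈ 1037.5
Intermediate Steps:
J = 3110/3 (J = (1612 + 1498)/3 = (1/3)*3110 = 3110/3 ≈ 1036.7)
U = 1346/1603 (U = 2692*(1/3206) = 1346/1603 ≈ 0.83968)
J + U = 3110/3 + 1346/1603 = 4989368/4809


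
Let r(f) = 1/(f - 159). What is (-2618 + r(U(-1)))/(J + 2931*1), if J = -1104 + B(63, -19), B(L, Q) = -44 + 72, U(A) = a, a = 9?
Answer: -392701/278250 ≈ -1.4113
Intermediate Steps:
U(A) = 9
B(L, Q) = 28
r(f) = 1/(-159 + f)
J = -1076 (J = -1104 + 28 = -1076)
(-2618 + r(U(-1)))/(J + 2931*1) = (-2618 + 1/(-159 + 9))/(-1076 + 2931*1) = (-2618 + 1/(-150))/(-1076 + 2931) = (-2618 - 1/150)/1855 = -392701/150*1/1855 = -392701/278250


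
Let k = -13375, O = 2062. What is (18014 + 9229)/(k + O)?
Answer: -1009/419 ≈ -2.4081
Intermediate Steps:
(18014 + 9229)/(k + O) = (18014 + 9229)/(-13375 + 2062) = 27243/(-11313) = 27243*(-1/11313) = -1009/419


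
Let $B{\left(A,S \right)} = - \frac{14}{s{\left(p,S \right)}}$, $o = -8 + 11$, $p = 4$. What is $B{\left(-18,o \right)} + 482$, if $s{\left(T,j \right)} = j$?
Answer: $\frac{1432}{3} \approx 477.33$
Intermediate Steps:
$o = 3$
$B{\left(A,S \right)} = - \frac{14}{S}$
$B{\left(-18,o \right)} + 482 = - \frac{14}{3} + 482 = \frac{1432}{3}$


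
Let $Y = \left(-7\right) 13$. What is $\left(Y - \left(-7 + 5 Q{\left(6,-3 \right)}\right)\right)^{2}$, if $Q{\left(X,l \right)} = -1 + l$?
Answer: $4096$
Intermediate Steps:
$Y = -91$
$\left(Y - \left(-7 + 5 Q{\left(6,-3 \right)}\right)\right)^{2} = \left(-91 - \left(-7 + 5 \left(-1 - 3\right)\right)\right)^{2} = \left(-91 + \left(7 - -20\right)\right)^{2} = \left(-91 + \left(7 + 20\right)\right)^{2} = \left(-91 + 27\right)^{2} = \left(-64\right)^{2} = 4096$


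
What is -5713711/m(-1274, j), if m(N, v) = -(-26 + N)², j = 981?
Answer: 5713711/1690000 ≈ 3.3809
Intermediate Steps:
-5713711/m(-1274, j) = -5713711*(-1/(-26 - 1274)²) = -5713711/((-1*(-1300)²)) = -5713711/((-1*1690000)) = -5713711/(-1690000) = -5713711*(-1/1690000) = 5713711/1690000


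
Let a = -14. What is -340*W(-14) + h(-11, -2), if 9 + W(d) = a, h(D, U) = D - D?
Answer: 7820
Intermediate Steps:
h(D, U) = 0
W(d) = -23 (W(d) = -9 - 14 = -23)
-340*W(-14) + h(-11, -2) = -340*(-23) + 0 = 7820 + 0 = 7820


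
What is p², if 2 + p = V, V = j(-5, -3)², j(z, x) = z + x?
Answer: 3844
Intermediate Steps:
j(z, x) = x + z
V = 64 (V = (-3 - 5)² = (-8)² = 64)
p = 62 (p = -2 + 64 = 62)
p² = 62² = 3844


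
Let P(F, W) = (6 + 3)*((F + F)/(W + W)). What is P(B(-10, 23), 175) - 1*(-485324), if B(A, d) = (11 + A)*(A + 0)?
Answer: 16986322/35 ≈ 4.8532e+5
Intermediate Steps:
B(A, d) = A*(11 + A) (B(A, d) = (11 + A)*A = A*(11 + A))
P(F, W) = 9*F/W (P(F, W) = 9*((2*F)/((2*W))) = 9*((2*F)*(1/(2*W))) = 9*(F/W) = 9*F/W)
P(B(-10, 23), 175) - 1*(-485324) = 9*(-10*(11 - 10))/175 - 1*(-485324) = 9*(-10*1)*(1/175) + 485324 = 9*(-10)*(1/175) + 485324 = -18/35 + 485324 = 16986322/35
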